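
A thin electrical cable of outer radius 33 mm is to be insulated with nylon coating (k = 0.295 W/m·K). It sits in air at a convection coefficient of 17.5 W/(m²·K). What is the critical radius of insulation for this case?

For a cylinder r_cr = k/h = 0.295/17.5
r_cr = 16.9 mm; since the bare radius (33 mm) is above r_cr, any added insulation will reduce heat loss.

r_cr ≈ 16.9 mm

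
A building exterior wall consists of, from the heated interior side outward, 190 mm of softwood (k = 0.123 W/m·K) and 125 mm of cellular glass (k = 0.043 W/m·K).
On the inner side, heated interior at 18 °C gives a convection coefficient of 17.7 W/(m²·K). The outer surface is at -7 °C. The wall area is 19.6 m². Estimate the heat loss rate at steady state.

Series thermal resistances:
R_inner film = 1/(h_i·A) = 1/(17.7×19.6) = 0.002883 K/W
R_softwood = L/(kA) = 0.19/(0.123×19.6) = 0.07881 K/W
R_cellular glass = L/(kA) = 0.125/(0.043×19.6) = 0.1483 K/W
R_total = 0.23 K/W
Q = ΔT / R_total = 25 / 0.23

Q ≈ 109 W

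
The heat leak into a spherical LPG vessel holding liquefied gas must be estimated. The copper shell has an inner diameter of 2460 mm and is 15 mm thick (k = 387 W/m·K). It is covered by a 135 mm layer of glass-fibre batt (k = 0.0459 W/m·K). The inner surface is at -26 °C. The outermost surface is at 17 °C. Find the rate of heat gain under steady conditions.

Each spherical layer contributes R = (1/r_i − 1/r_o)/(4πk):
R_copper shell = (1/1.23 − 1/1.245)/(4π×387) = 2.014×10^-6 K/W
R_glass-fibre batt = (1/1.245 − 1/1.38)/(4π×0.0459) = 0.1362 K/W
R_total = 0.1362 K/W
Q = ΔT/R_total = 43/0.1362

Q ≈ 316 W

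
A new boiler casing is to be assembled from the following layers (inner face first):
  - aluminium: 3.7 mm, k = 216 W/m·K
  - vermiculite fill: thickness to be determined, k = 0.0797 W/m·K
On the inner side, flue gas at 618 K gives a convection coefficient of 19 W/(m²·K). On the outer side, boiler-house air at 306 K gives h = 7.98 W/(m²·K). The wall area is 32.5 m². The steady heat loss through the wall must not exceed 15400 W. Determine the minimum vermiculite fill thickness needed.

L ≈ 38.3 mm

Series thermal resistances:
R_inner film = 1/(h_i·A) = 1/(19×32.5) = 0.001619 K/W
R_aluminium = L/(kA) = 0.0037/(216×32.5) = 5.271×10^-7 K/W
R_outer film = 1/(h_o·A) = 1/(7.98×32.5) = 0.003856 K/W
Sum of the known resistances R_other = 0.005476 K/W
Required total resistance R_tot = ΔT/Q_allow = 312/15400 = 0.02026 K/W
R_vermiculite fill = R_tot − R_other = 0.01478 K/W
L = R·k·A = 0.01478×0.0797×32.5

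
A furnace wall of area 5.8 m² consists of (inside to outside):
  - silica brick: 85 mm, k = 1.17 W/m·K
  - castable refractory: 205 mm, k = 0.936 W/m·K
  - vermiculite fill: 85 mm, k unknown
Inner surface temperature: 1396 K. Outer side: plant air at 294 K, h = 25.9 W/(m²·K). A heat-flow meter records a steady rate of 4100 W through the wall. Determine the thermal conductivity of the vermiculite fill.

k ≈ 0.0692 W/(m·K)

Treating each layer as a thermal resistance in series:
R_silica brick = L/(kA) = 0.085/(1.17×5.8) = 0.01253 K/W
R_castable refractory = L/(kA) = 0.205/(0.936×5.8) = 0.03776 K/W
R_outer film = 1/(h_o·A) = 1/(25.9×5.8) = 0.006657 K/W
Sum of known resistances R_other = 0.05694 K/W
Total R = ΔT/Q = 1102/4100 = 0.2688 K/W
R_vermiculite fill = R_total − R_other = 0.2118 K/W
k = L/(R·A) = 0.085/(0.2118×5.8)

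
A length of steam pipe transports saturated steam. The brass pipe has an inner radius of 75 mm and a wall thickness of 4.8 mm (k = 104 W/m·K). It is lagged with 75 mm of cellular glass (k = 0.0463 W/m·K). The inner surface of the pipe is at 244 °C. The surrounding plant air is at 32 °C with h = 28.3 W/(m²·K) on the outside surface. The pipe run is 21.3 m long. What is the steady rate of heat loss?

Q ≈ 1950 W

Per-layer cylindrical resistances, series-summed:
R_brass pipe wall = ln(79.8/75)/(2π×104×21.3) = 4.457×10^-6 K/W
R_cellular glass = ln(154.8/79.8)/(2π×0.0463×21.3) = 0.1069 K/W
R_outer film = 1/(h_o·2πr_oL) = 1/(28.3×2π×0.1548×21.3) = 0.001706 K/W
R_total = 0.1086 K/W
Q = ΔT/R_total = 212/0.1086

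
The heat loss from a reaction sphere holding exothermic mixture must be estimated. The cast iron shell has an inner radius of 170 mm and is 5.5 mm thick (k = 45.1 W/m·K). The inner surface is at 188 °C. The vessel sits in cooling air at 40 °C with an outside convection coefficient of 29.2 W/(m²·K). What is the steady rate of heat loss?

Each spherical layer contributes R = (1/r_i − 1/r_o)/(4πk):
R_cast iron shell = (1/0.17 − 1/0.1755)/(4π×45.1) = 3.253×10^-4 K/W
R_outer film = 1/(h·4πr_o²) = 1/(29.2×4π×0.1755²) = 0.08848 K/W
R_total = 0.08881 K/W
Q = ΔT/R_total = 148/0.08881

Q ≈ 1670 W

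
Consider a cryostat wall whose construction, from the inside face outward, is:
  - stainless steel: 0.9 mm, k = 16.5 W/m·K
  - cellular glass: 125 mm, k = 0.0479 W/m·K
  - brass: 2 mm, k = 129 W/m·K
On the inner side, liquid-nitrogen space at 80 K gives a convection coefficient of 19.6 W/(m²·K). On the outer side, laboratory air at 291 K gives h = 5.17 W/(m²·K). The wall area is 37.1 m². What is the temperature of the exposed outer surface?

T ≈ 277 K

Model the wall as resistances in series:
R_inner film = 1/(h_i·A) = 1/(19.6×37.1) = 0.001375 K/W
R_stainless steel = L/(kA) = 0.0009/(16.5×37.1) = 1.47×10^-6 K/W
R_cellular glass = L/(kA) = 0.125/(0.0479×37.1) = 0.07034 K/W
R_brass = L/(kA) = 0.002/(129×37.1) = 4.179×10^-7 K/W
R_outer film = 1/(h_o·A) = 1/(5.17×37.1) = 0.005214 K/W
R_total = 0.07693 K/W;  Q = ΔT/R_total = 211/0.07693 = 2743 W
T_interface = T_inner + Q·ΣR(inner→interface) = 80 + 2740×0.07172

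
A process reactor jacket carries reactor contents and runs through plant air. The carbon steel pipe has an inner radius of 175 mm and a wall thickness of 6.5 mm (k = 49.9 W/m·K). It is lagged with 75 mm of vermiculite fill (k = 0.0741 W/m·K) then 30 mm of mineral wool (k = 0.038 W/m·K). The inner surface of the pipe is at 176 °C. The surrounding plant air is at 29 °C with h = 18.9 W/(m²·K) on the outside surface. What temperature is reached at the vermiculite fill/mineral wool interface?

T ≈ 87.6 °C

For a radial system each layer contributes R = ln(r_out/r_in)/(2πkL); films add R = 1/(hA).
R_carbon steel pipe wall = ln(181.5/175)/(2π×49.9×1) = 1.163×10^-4 K/W
R_vermiculite fill = ln(256.5/181.5)/(2π×0.0741×1) = 0.7429 K/W
R_mineral wool = ln(286.5/256.5)/(2π×0.038×1) = 0.4633 K/W
R_outer film = 1/(h_o·2πr_oL) = 1/(18.9×2π×0.2865×1) = 0.02939 K/W
R_total = 1.236 K/W
Q = ΔT/R_total = 147/1.236
Q = 119 W/m
T_interface = T_inner − Q·ΣR(inner→interface) = 176 − 119×0.743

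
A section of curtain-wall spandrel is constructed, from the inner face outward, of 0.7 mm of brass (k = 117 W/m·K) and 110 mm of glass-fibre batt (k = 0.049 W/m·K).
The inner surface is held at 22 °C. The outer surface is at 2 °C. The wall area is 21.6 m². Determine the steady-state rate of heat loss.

Q ≈ 192 W

Series thermal resistances:
R_brass = L/(kA) = 0.0007/(117×21.6) = 2.77×10^-7 K/W
R_glass-fibre batt = L/(kA) = 0.11/(0.049×21.6) = 0.1039 K/W
R_total = 0.1039 K/W
Q = ΔT / R_total = 20 / 0.1039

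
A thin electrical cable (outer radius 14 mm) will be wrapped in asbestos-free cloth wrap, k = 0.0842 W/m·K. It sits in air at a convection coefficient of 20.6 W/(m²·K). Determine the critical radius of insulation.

r_cr ≈ 4.09 mm

For a cylinder r_cr = k/h = 0.0842/20.6
r_cr = 4.09 mm; since the bare radius (14 mm) is above r_cr, any added insulation will reduce heat loss.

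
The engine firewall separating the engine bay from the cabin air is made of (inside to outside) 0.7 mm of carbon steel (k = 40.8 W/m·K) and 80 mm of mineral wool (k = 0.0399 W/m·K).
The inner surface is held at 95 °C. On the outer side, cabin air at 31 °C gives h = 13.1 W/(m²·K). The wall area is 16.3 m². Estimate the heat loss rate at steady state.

Treating each layer as a thermal resistance in series:
R_carbon steel = L/(kA) = 0.0007/(40.8×16.3) = 1.053×10^-6 K/W
R_mineral wool = L/(kA) = 0.08/(0.0399×16.3) = 0.123 K/W
R_outer film = 1/(h_o·A) = 1/(13.1×16.3) = 0.004683 K/W
R_total = 0.1277 K/W
Q = ΔT / R_total = 64 / 0.1277

Q ≈ 501 W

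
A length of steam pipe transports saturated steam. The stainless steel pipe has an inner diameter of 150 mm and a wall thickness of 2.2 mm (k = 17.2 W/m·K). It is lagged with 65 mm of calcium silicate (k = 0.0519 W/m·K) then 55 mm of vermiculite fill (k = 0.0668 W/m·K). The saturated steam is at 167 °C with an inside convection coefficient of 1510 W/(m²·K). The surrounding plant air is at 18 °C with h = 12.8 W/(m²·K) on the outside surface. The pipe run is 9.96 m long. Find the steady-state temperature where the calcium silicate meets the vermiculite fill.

Radial resistances (cylindrical: R_cond = ln(r_o/r_i)/(2πkL), R_conv = 1/(h·2πrL)):
R_inner film = 1/(h_i·2πr₁L) = 1/(1510×2π×0.075×9.96) = 1.411×10^-4 K/W
R_stainless steel pipe wall = ln(77.2/75)/(2π×17.2×9.96) = 2.686×10^-5 K/W
R_calcium silicate = ln(142.2/77.2)/(2π×0.0519×9.96) = 0.1881 K/W
R_vermiculite fill = ln(197.2/142.2)/(2π×0.0668×9.96) = 0.07822 K/W
R_outer film = 1/(h_o·2πr_oL) = 1/(12.8×2π×0.1972×9.96) = 0.006331 K/W
R_total = 0.2728 K/W
Q = ΔT/R_total = 149/0.2728
Q = 546 W
T_interface = T_inner − Q·ΣR(inner→interface) = 167 − 546×0.1882

T ≈ 64.2 °C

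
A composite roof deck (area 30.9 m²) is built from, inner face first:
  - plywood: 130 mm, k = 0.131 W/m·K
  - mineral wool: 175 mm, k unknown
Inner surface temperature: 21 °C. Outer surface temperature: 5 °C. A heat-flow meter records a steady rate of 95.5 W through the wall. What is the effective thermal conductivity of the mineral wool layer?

k ≈ 0.0418 W/(m·K)

Using the resistance-network approach (series):
R_plywood = L/(kA) = 0.13/(0.131×30.9) = 0.03212 K/W
Sum of known resistances R_other = 0.03212 K/W
Total R = ΔT/Q = 16/95.5 = 0.1675 K/W
R_mineral wool = R_total − R_other = 0.1354 K/W
k = L/(R·A) = 0.175/(0.1354×30.9)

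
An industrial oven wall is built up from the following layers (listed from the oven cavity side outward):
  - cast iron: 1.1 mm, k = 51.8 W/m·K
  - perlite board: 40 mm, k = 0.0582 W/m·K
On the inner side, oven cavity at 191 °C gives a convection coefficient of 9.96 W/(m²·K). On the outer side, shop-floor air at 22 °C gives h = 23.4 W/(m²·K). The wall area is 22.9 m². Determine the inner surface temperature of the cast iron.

Model the wall as resistances in series:
R_inner film = 1/(h_i·A) = 1/(9.96×22.9) = 0.004384 K/W
R_cast iron = L/(kA) = 0.0011/(51.8×22.9) = 9.273×10^-7 K/W
R_perlite board = L/(kA) = 0.04/(0.0582×22.9) = 0.03001 K/W
R_outer film = 1/(h_o·A) = 1/(23.4×22.9) = 0.001866 K/W
R_total = 0.03626 K/W;  Q = ΔT/R_total = 169/0.03626 = 4660 W
T_interface = T_inner − Q·ΣR(inner→interface) = 191 − 4660×0.004384

T ≈ 171 °C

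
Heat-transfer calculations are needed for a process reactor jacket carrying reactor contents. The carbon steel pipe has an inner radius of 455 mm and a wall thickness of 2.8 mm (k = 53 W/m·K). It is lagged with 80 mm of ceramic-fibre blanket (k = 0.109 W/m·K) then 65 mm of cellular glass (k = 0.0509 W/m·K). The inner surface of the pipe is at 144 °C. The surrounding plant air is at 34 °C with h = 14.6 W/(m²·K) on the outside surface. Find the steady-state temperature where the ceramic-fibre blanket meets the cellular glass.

T ≈ 102 °C

For a radial system each layer contributes R = ln(r_out/r_in)/(2πkL); films add R = 1/(hA).
R_carbon steel pipe wall = ln(457.8/455)/(2π×53×1) = 1.842×10^-5 K/W
R_ceramic-fibre blanket = ln(537.8/457.8)/(2π×0.109×1) = 0.2352 K/W
R_cellular glass = ln(602.8/537.8)/(2π×0.0509×1) = 0.3568 K/W
R_outer film = 1/(h_o·2πr_oL) = 1/(14.6×2π×0.6028×1) = 0.01808 K/W
R_total = 0.61 K/W
Q = ΔT/R_total = 110/0.61
Q = 180 W/m
T_interface = T_inner − Q·ΣR(inner→interface) = 144 − 180×0.2352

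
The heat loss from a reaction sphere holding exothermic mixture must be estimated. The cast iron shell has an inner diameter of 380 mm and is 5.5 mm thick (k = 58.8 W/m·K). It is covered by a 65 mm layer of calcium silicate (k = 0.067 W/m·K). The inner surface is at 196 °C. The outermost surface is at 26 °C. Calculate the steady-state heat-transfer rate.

For a spherical shell R = (1/r₁ − 1/r₂)/(4πk); film R = 1/(h·4πr²). In series:
R_cast iron shell = (1/0.19 − 1/0.1955)/(4π×58.8) = 2.004×10^-4 K/W
R_calcium silicate = (1/0.1955 − 1/0.2605)/(4π×0.067) = 1.516 K/W
R_total = 1.516 K/W
Q = ΔT/R_total = 170/1.516

Q ≈ 112 W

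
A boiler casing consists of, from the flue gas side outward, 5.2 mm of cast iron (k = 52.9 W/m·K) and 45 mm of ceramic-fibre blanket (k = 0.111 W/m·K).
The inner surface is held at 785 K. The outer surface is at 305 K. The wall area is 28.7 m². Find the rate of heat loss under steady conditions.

Series thermal resistances:
R_cast iron = L/(kA) = 0.0052/(52.9×28.7) = 3.425×10^-6 K/W
R_ceramic-fibre blanket = L/(kA) = 0.045/(0.111×28.7) = 0.01413 K/W
R_total = 0.01413 K/W
Q = ΔT / R_total = 480 / 0.01413

Q ≈ 34000 W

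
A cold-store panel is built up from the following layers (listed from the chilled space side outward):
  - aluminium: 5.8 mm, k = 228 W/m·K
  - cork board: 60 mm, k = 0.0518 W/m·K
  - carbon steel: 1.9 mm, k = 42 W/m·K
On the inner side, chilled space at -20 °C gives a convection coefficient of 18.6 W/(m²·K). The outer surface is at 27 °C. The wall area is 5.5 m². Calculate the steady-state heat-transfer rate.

Q ≈ 213 W

Model the wall as resistances in series:
R_inner film = 1/(h_i·A) = 1/(18.6×5.5) = 0.009775 K/W
R_aluminium = L/(kA) = 0.0058/(228×5.5) = 4.625×10^-6 K/W
R_cork board = L/(kA) = 0.06/(0.0518×5.5) = 0.2106 K/W
R_carbon steel = L/(kA) = 0.0019/(42×5.5) = 8.225×10^-6 K/W
R_total = 0.2204 K/W
Q = ΔT / R_total = 47 / 0.2204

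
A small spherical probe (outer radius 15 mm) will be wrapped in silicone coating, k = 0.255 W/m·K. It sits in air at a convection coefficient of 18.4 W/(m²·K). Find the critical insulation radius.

For a sphere r_cr = 2k/h = 2×0.255/18.4
r_cr = 27.7 mm; since the bare radius (15 mm) is below r_cr, adding a thin layer of insulation will *increase* heat loss.

r_cr ≈ 27.7 mm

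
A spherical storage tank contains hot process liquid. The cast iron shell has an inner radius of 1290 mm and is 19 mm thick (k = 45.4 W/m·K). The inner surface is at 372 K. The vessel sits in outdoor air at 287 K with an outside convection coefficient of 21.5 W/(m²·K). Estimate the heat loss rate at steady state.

Radial (spherical) resistances in series:
R_cast iron shell = (1/1.29 − 1/1.309)/(4π×45.4) = 1.972×10^-5 K/W
R_outer film = 1/(h·4πr_o²) = 1/(21.5×4π×1.309²) = 0.00216 K/W
R_total = 0.00218 K/W
Q = ΔT/R_total = 85/0.00218

Q ≈ 39000 W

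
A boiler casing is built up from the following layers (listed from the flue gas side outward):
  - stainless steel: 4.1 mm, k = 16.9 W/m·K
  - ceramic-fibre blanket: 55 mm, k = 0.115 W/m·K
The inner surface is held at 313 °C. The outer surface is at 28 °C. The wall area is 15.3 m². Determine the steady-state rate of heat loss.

Thermal resistances in series:
R_stainless steel = L/(kA) = 0.0041/(16.9×15.3) = 1.586×10^-5 K/W
R_ceramic-fibre blanket = L/(kA) = 0.055/(0.115×15.3) = 0.03126 K/W
R_total = 0.03127 K/W
Q = ΔT / R_total = 285 / 0.03127

Q ≈ 9110 W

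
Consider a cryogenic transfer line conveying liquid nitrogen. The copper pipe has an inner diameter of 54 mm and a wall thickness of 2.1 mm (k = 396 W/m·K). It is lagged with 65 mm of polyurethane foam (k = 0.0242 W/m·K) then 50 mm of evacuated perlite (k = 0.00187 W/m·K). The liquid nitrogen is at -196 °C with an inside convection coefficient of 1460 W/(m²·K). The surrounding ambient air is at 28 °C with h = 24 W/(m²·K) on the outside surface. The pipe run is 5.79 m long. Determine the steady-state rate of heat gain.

Cylindrical conduction, so R = ln(r₂/r₁)/(2πkL) per layer, in series:
R_inner film = 1/(h_i·2πr₁L) = 1/(1460×2π×0.027×5.79) = 6.973×10^-4 K/W
R_copper pipe wall = ln(29.1/27)/(2π×396×5.79) = 5.199×10^-6 K/W
R_polyurethane foam = ln(94.1/29.1)/(2π×0.0242×5.79) = 1.333 K/W
R_evacuated perlite = ln(144.1/94.1)/(2π×0.00187×5.79) = 6.264 K/W
R_outer film = 1/(h_o·2πr_oL) = 1/(24×2π×0.1441×5.79) = 0.007948 K/W
R_total = 7.606 K/W
Q = ΔT/R_total = 224/7.606

Q ≈ 29.5 W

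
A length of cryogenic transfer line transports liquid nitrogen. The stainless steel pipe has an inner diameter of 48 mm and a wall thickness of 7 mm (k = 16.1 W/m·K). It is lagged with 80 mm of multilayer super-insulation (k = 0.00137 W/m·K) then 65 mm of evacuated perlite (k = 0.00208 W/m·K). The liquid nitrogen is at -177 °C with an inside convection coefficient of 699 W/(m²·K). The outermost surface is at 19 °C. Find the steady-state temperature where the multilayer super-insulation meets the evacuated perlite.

T ≈ -18.7 °C

For a radial system each layer contributes R = ln(r_out/r_in)/(2πkL); films add R = 1/(hA).
R_inner film = 1/(h_i·2πr₁L) = 1/(699×2π×0.024×1) = 0.009487 K/W
R_stainless steel pipe wall = ln(31/24)/(2π×16.1×1) = 0.00253 K/W
R_multilayer super-insulation = ln(111/31)/(2π×0.00137×1) = 148.2 K/W
R_evacuated perlite = ln(176/111)/(2π×0.00208×1) = 35.27 K/W
R_total = 183.5 K/W
Q = ΔT/R_total = 196/183.5
Q = 1.07 W/m
T_interface = T_inner + Q·ΣR(inner→interface) = -177 + 1.07×148.2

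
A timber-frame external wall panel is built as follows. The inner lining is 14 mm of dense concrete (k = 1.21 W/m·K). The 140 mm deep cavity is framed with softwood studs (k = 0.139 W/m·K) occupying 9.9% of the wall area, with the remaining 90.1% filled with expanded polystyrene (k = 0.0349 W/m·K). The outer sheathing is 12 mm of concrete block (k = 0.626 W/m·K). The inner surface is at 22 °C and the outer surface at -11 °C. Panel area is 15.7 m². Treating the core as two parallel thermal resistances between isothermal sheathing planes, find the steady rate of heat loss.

Q ≈ 166 W

Sheathing layers in series; stud and cavity paths in parallel between them.
R_inner = 0.014/(1.21×15.7) = 7.37×10^-4 K/W
R_stud  = 0.14/(0.139×0.099×15.7) = 0.648 K/W
R_cav   = 0.14/(0.0349×0.901×15.7) = 0.2836 K/W
1/R_core = 1/R_stud + 1/R_cav → R_core = 0.1973 K/W
R_outer = 0.012/(0.626×15.7) = 0.001221 K/W
R_total = 0.1992 K/W
Q = ΔT/R_total = 33/0.1992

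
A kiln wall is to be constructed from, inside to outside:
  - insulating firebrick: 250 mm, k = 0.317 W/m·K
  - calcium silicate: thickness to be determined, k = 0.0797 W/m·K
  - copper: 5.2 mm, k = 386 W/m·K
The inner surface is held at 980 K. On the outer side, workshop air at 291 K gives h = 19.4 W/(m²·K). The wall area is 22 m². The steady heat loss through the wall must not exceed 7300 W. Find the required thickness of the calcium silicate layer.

L ≈ 98.5 mm

Model the wall as resistances in series:
R_insulating firebrick = L/(kA) = 0.25/(0.317×22) = 0.03585 K/W
R_copper = L/(kA) = 0.0052/(386×22) = 6.123×10^-7 K/W
R_outer film = 1/(h_o·A) = 1/(19.4×22) = 0.002343 K/W
Sum of the known resistances R_other = 0.03819 K/W
Required total resistance R_tot = ΔT/Q_allow = 689/7300 = 0.09438 K/W
R_calcium silicate = R_tot − R_other = 0.05619 K/W
L = R·k·A = 0.05619×0.0797×22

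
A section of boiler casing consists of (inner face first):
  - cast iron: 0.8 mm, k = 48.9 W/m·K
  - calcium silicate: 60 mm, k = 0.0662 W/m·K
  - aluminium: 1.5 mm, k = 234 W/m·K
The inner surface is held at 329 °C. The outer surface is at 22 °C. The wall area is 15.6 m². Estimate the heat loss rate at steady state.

Q ≈ 5280 W

Series thermal resistances:
R_cast iron = L/(kA) = 0.0008/(48.9×15.6) = 1.049×10^-6 K/W
R_calcium silicate = L/(kA) = 0.06/(0.0662×15.6) = 0.0581 K/W
R_aluminium = L/(kA) = 0.0015/(234×15.6) = 4.109×10^-7 K/W
R_total = 0.0581 K/W
Q = ΔT / R_total = 307 / 0.0581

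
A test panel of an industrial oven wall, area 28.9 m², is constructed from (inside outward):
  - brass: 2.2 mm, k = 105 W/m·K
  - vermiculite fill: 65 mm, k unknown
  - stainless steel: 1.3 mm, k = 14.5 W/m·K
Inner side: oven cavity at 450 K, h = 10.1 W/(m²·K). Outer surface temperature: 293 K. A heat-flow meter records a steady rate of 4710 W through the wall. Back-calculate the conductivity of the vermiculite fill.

Thermal resistances in series:
R_inner film = 1/(h_i·A) = 1/(10.1×28.9) = 0.003426 K/W
R_brass = L/(kA) = 0.0022/(105×28.9) = 7.25×10^-7 K/W
R_stainless steel = L/(kA) = 0.0013/(14.5×28.9) = 3.102×10^-6 K/W
Sum of known resistances R_other = 0.00343 K/W
Total R = ΔT/Q = 157/4710 = 0.03333 K/W
R_vermiculite fill = R_total − R_other = 0.0299 K/W
k = L/(R·A) = 0.065/(0.0299×28.9)

k ≈ 0.0752 W/(m·K)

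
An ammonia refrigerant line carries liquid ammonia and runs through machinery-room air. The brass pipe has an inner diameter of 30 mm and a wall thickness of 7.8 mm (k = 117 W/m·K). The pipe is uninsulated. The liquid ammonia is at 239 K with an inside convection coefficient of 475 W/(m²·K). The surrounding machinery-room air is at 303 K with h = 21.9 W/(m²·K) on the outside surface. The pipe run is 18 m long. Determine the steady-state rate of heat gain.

Cylindrical conduction, so R = ln(r₂/r₁)/(2πkL) per layer, in series:
R_inner film = 1/(h_i·2πr₁L) = 1/(475×2π×0.015×18) = 0.001241 K/W
R_brass pipe wall = ln(22.8/15)/(2π×117×18) = 3.164×10^-5 K/W
R_outer film = 1/(h_o·2πr_oL) = 1/(21.9×2π×0.0228×18) = 0.01771 K/W
R_total = 0.01898 K/W
Q = ΔT/R_total = 64/0.01898

Q ≈ 3370 W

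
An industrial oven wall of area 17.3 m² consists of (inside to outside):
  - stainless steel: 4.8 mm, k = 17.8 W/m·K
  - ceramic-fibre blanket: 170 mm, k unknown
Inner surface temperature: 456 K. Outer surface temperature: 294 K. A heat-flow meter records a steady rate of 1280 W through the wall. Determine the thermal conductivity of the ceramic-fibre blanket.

Using the resistance-network approach (series):
R_stainless steel = L/(kA) = 0.0048/(17.8×17.3) = 1.559×10^-5 K/W
Sum of known resistances R_other = 1.559×10^-5 K/W
Total R = ΔT/Q = 162/1280 = 0.1266 K/W
R_ceramic-fibre blanket = R_total − R_other = 0.1265 K/W
k = L/(R·A) = 0.17/(0.1265×17.3)

k ≈ 0.0777 W/(m·K)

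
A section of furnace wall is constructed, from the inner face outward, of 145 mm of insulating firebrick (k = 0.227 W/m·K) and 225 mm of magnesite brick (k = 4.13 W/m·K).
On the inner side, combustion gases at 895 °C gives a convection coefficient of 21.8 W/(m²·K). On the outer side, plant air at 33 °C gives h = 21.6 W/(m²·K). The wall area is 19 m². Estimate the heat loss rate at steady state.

Q ≈ 20900 W

Thermal resistances in series:
R_inner film = 1/(h_i·A) = 1/(21.8×19) = 0.002414 K/W
R_insulating firebrick = L/(kA) = 0.145/(0.227×19) = 0.03362 K/W
R_magnesite brick = L/(kA) = 0.225/(4.13×19) = 0.002867 K/W
R_outer film = 1/(h_o·A) = 1/(21.6×19) = 0.002437 K/W
R_total = 0.04134 K/W
Q = ΔT / R_total = 862 / 0.04134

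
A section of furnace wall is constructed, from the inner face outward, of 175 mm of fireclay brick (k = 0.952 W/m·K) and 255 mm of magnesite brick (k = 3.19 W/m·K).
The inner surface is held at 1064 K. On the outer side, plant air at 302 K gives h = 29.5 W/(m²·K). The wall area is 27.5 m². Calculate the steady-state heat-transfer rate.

Model the wall as resistances in series:
R_fireclay brick = L/(kA) = 0.175/(0.952×27.5) = 0.006684 K/W
R_magnesite brick = L/(kA) = 0.255/(3.19×27.5) = 0.002907 K/W
R_outer film = 1/(h_o·A) = 1/(29.5×27.5) = 0.001233 K/W
R_total = 0.01082 K/W
Q = ΔT / R_total = 762 / 0.01082

Q ≈ 70400 W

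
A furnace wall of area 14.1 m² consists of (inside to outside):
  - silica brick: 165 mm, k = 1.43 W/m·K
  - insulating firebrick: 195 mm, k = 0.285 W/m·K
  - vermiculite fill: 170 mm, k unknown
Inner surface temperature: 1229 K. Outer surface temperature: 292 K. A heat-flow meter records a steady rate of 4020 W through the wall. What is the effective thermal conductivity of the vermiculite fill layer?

k ≈ 0.0684 W/(m·K)

Treating each layer as a thermal resistance in series:
R_silica brick = L/(kA) = 0.165/(1.43×14.1) = 0.008183 K/W
R_insulating firebrick = L/(kA) = 0.195/(0.285×14.1) = 0.04853 K/W
Sum of known resistances R_other = 0.05671 K/W
Total R = ΔT/Q = 937/4020 = 0.2331 K/W
R_vermiculite fill = R_total − R_other = 0.1764 K/W
k = L/(R·A) = 0.17/(0.1764×14.1)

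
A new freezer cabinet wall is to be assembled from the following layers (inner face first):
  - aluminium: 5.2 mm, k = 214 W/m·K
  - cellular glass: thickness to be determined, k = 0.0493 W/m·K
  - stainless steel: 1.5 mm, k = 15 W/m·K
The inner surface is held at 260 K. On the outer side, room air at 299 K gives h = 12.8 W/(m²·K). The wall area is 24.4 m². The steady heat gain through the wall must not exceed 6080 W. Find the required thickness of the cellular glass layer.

Treating each layer as a thermal resistance in series:
R_aluminium = L/(kA) = 0.0052/(214×24.4) = 9.959×10^-7 K/W
R_stainless steel = L/(kA) = 0.0015/(15×24.4) = 4.098×10^-6 K/W
R_outer film = 1/(h_o·A) = 1/(12.8×24.4) = 0.003202 K/W
Sum of the known resistances R_other = 0.003207 K/W
Required total resistance R_tot = ΔT/Q_allow = 39/6080 = 0.006414 K/W
R_cellular glass = R_tot − R_other = 0.003208 K/W
L = R·k·A = 0.003208×0.0493×24.4

L ≈ 3.86 mm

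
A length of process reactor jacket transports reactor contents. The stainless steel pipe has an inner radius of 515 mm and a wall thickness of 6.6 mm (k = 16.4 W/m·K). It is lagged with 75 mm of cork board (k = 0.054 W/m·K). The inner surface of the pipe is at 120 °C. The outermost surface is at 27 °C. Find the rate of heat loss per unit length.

Cylindrical conduction, so R = ln(r₂/r₁)/(2πkL) per layer, in series:
R_stainless steel pipe wall = ln(521.6/515)/(2π×16.4×1) = 1.236×10^-4 K/W
R_cork board = ln(596.6/521.6)/(2π×0.054×1) = 0.396 K/W
R_total = 0.3961 K/W
Q = ΔT/R_total = 93/0.3961

q′ ≈ 235 W/m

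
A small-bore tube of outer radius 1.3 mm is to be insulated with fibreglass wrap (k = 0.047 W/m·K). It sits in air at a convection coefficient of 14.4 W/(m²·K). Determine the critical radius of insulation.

For a cylinder r_cr = k/h = 0.047/14.4
r_cr = 3.26 mm; since the bare radius (1.3 mm) is below r_cr, adding a thin layer of insulation will *increase* heat loss.

r_cr ≈ 3.26 mm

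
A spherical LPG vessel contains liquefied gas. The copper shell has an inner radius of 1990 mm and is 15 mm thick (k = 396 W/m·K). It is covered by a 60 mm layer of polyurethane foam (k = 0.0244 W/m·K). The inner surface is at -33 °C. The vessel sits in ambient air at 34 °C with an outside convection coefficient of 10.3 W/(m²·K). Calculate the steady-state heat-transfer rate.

Q ≈ 1370 W

For a spherical shell R = (1/r₁ − 1/r₂)/(4πk); film R = 1/(h·4πr²). In series:
R_copper shell = (1/1.99 − 1/2.005)/(4π×396) = 7.555×10^-7 K/W
R_polyurethane foam = (1/2.005 − 1/2.065)/(4π×0.0244) = 0.04726 K/W
R_outer film = 1/(h·4πr_o²) = 1/(10.3×4π×2.065²) = 0.001812 K/W
R_total = 0.04908 K/W
Q = ΔT/R_total = 67/0.04908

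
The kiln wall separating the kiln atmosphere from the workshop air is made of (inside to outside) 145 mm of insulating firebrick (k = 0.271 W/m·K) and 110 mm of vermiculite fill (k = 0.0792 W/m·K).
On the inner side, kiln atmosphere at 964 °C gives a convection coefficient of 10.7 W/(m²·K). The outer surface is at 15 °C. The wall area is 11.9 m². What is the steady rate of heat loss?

Using the resistance-network approach (series):
R_inner film = 1/(h_i·A) = 1/(10.7×11.9) = 0.007854 K/W
R_insulating firebrick = L/(kA) = 0.145/(0.271×11.9) = 0.04496 K/W
R_vermiculite fill = L/(kA) = 0.11/(0.0792×11.9) = 0.1167 K/W
R_total = 0.1695 K/W
Q = ΔT / R_total = 949 / 0.1695

Q ≈ 5600 W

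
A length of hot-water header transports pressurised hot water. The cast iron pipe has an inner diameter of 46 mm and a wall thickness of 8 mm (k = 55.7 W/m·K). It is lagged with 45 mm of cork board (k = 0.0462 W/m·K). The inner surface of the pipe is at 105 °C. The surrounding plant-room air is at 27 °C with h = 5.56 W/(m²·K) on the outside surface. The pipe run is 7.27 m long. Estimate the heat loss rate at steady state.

Treating each annulus and film as a series resistance:
R_cast iron pipe wall = ln(31/23)/(2π×55.7×7.27) = 1.173×10^-4 K/W
R_cork board = ln(76/31)/(2π×0.0462×7.27) = 0.4249 K/W
R_outer film = 1/(h_o·2πr_oL) = 1/(5.56×2π×0.076×7.27) = 0.05181 K/W
R_total = 0.4769 K/W
Q = ΔT/R_total = 78/0.4769

Q ≈ 164 W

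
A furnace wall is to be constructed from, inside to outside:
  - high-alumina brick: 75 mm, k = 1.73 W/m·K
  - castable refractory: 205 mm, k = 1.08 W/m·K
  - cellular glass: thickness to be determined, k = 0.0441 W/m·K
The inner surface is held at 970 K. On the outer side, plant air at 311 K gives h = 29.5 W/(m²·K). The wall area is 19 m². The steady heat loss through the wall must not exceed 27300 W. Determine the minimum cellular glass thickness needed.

L ≈ 8.45 mm

Treating each layer as a thermal resistance in series:
R_high-alumina brick = L/(kA) = 0.075/(1.73×19) = 0.002282 K/W
R_castable refractory = L/(kA) = 0.205/(1.08×19) = 0.00999 K/W
R_outer film = 1/(h_o·A) = 1/(29.5×19) = 0.001784 K/W
Sum of the known resistances R_other = 0.01406 K/W
Required total resistance R_tot = ΔT/Q_allow = 659/27300 = 0.02414 K/W
R_cellular glass = R_tot − R_other = 0.01008 K/W
L = R·k·A = 0.01008×0.0441×19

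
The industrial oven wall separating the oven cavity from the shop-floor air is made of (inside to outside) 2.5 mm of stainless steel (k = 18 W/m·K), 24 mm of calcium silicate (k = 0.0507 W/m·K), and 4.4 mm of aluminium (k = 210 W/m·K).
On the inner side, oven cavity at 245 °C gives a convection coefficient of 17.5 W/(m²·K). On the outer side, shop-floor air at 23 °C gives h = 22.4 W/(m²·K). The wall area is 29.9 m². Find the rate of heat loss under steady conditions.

Q ≈ 11500 W

Treating each layer as a thermal resistance in series:
R_inner film = 1/(h_i·A) = 1/(17.5×29.9) = 0.001911 K/W
R_stainless steel = L/(kA) = 0.0025/(18×29.9) = 4.645×10^-6 K/W
R_calcium silicate = L/(kA) = 0.024/(0.0507×29.9) = 0.01583 K/W
R_aluminium = L/(kA) = 0.0044/(210×29.9) = 7.007×10^-7 K/W
R_outer film = 1/(h_o·A) = 1/(22.4×29.9) = 0.001493 K/W
R_total = 0.01924 K/W
Q = ΔT / R_total = 222 / 0.01924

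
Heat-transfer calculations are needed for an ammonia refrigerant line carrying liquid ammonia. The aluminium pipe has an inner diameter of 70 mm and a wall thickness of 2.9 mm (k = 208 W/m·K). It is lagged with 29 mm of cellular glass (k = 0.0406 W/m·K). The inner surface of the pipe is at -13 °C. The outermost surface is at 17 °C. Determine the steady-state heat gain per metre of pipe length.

q′ ≈ 13.5 W/m

Cylindrical conduction, so R = ln(r₂/r₁)/(2πkL) per layer, in series:
R_aluminium pipe wall = ln(37.9/35)/(2π×208×1) = 6.091×10^-5 K/W
R_cellular glass = ln(66.9/37.9)/(2π×0.0406×1) = 2.228 K/W
R_total = 2.228 K/W
Q = ΔT/R_total = 30/2.228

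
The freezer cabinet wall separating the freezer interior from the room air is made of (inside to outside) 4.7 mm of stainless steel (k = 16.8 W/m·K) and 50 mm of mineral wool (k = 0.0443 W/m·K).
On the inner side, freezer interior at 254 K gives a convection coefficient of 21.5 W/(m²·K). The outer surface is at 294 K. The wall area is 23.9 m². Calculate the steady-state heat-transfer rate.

Treating each layer as a thermal resistance in series:
R_inner film = 1/(h_i·A) = 1/(21.5×23.9) = 0.001946 K/W
R_stainless steel = L/(kA) = 0.0047/(16.8×23.9) = 1.171×10^-5 K/W
R_mineral wool = L/(kA) = 0.05/(0.0443×23.9) = 0.04722 K/W
R_total = 0.04918 K/W
Q = ΔT / R_total = 40 / 0.04918

Q ≈ 813 W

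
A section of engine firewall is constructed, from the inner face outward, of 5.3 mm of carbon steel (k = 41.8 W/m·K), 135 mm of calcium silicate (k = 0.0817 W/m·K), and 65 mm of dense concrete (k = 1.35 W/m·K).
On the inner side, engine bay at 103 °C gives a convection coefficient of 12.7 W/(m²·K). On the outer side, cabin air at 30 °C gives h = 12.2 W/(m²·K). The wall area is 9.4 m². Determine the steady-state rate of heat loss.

Q ≈ 369 W

Series thermal resistances:
R_inner film = 1/(h_i·A) = 1/(12.7×9.4) = 0.008377 K/W
R_carbon steel = L/(kA) = 0.0053/(41.8×9.4) = 1.349×10^-5 K/W
R_calcium silicate = L/(kA) = 0.135/(0.0817×9.4) = 0.1758 K/W
R_dense concrete = L/(kA) = 0.065/(1.35×9.4) = 0.005122 K/W
R_outer film = 1/(h_o·A) = 1/(12.2×9.4) = 0.00872 K/W
R_total = 0.198 K/W
Q = ΔT / R_total = 73 / 0.198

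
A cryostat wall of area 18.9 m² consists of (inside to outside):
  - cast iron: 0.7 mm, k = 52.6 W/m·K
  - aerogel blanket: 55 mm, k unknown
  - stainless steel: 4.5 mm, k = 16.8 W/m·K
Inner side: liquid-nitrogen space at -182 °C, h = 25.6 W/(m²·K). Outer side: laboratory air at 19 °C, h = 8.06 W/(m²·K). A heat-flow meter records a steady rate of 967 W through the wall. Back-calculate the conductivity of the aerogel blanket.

k ≈ 0.0146 W/(m·K)

Using the resistance-network approach (series):
R_inner film = 1/(h_i·A) = 1/(25.6×18.9) = 0.002067 K/W
R_cast iron = L/(kA) = 0.0007/(52.6×18.9) = 7.041×10^-7 K/W
R_stainless steel = L/(kA) = 0.0045/(16.8×18.9) = 1.417×10^-5 K/W
R_outer film = 1/(h_o·A) = 1/(8.06×18.9) = 0.006565 K/W
Sum of known resistances R_other = 0.008646 K/W
Total R = ΔT/Q = 201/967 = 0.2079 K/W
R_aerogel blanket = R_total − R_other = 0.1992 K/W
k = L/(R·A) = 0.055/(0.1992×18.9)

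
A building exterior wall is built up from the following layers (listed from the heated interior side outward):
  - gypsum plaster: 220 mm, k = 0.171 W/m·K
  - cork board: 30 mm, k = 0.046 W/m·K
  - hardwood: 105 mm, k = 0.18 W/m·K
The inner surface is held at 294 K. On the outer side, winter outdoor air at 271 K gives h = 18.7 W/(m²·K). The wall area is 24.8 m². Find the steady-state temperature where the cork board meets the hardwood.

T ≈ 277 K

Using the resistance-network approach (series):
R_gypsum plaster = L/(kA) = 0.22/(0.171×24.8) = 0.05188 K/W
R_cork board = L/(kA) = 0.03/(0.046×24.8) = 0.0263 K/W
R_hardwood = L/(kA) = 0.105/(0.18×24.8) = 0.02352 K/W
R_outer film = 1/(h_o·A) = 1/(18.7×24.8) = 0.002156 K/W
R_total = 0.1039 K/W;  Q = ΔT/R_total = 23/0.1039 = 221.5 W
T_interface = T_inner − Q·ΣR(inner→interface) = 294 − 221×0.07817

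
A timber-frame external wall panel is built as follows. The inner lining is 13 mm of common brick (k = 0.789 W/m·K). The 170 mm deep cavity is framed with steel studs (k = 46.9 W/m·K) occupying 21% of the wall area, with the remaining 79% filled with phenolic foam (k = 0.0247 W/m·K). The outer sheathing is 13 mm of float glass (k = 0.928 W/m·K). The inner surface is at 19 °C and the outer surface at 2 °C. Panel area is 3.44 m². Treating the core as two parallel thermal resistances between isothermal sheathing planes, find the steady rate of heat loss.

Q ≈ 1230 W

Sheathing layers in series; stud and cavity paths in parallel between them.
R_inner = 0.013/(0.789×3.44) = 0.00479 K/W
R_stud  = 0.17/(46.9×0.21×3.44) = 0.005018 K/W
R_cav   = 0.17/(0.0247×0.79×3.44) = 2.533 K/W
1/R_core = 1/R_stud + 1/R_cav → R_core = 0.005008 K/W
R_outer = 0.013/(0.928×3.44) = 0.004072 K/W
R_total = 0.01387 K/W
Q = ΔT/R_total = 17/0.01387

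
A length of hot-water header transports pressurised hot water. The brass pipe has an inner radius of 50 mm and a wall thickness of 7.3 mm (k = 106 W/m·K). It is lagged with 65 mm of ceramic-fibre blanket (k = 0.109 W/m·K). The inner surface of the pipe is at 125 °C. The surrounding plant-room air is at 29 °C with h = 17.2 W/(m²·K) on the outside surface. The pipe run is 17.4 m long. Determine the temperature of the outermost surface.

T ≈ 35.1 °C

Per-layer cylindrical resistances, series-summed:
R_brass pipe wall = ln(57.3/50)/(2π×106×17.4) = 1.176×10^-5 K/W
R_ceramic-fibre blanket = ln(122.3/57.3)/(2π×0.109×17.4) = 0.06362 K/W
R_outer film = 1/(h_o·2πr_oL) = 1/(17.2×2π×0.1223×17.4) = 0.004348 K/W
R_total = 0.06798 K/W
Q = ΔT/R_total = 96/0.06798
Q = 1410 W
T_interface = T_inner − Q·ΣR(inner→interface) = 125 − 1410×0.06363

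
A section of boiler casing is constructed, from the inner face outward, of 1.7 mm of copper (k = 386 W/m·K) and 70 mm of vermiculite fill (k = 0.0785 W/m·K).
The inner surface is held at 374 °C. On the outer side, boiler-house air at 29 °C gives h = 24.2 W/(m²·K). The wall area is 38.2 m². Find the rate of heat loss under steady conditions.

Thermal resistances in series:
R_copper = L/(kA) = 0.0017/(386×38.2) = 1.153×10^-7 K/W
R_vermiculite fill = L/(kA) = 0.07/(0.0785×38.2) = 0.02334 K/W
R_outer film = 1/(h_o·A) = 1/(24.2×38.2) = 0.001082 K/W
R_total = 0.02443 K/W
Q = ΔT / R_total = 345 / 0.02443

Q ≈ 14100 W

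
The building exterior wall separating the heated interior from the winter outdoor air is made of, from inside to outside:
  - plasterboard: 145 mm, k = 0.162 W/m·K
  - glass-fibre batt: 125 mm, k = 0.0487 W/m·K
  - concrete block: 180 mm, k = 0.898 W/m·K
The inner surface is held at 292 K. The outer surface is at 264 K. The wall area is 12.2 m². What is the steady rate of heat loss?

Q ≈ 93.3 W

Using the resistance-network approach (series):
R_plasterboard = L/(kA) = 0.145/(0.162×12.2) = 0.07337 K/W
R_glass-fibre batt = L/(kA) = 0.125/(0.0487×12.2) = 0.2104 K/W
R_concrete block = L/(kA) = 0.18/(0.898×12.2) = 0.01643 K/W
R_total = 0.3002 K/W
Q = ΔT / R_total = 28 / 0.3002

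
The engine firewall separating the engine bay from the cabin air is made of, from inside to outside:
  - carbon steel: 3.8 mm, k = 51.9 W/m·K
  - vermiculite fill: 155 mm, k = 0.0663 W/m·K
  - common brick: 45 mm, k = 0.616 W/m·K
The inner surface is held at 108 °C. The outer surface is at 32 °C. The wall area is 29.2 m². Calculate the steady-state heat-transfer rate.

Q ≈ 920 W

Using the resistance-network approach (series):
R_carbon steel = L/(kA) = 0.0038/(51.9×29.2) = 2.507×10^-6 K/W
R_vermiculite fill = L/(kA) = 0.155/(0.0663×29.2) = 0.08006 K/W
R_common brick = L/(kA) = 0.045/(0.616×29.2) = 0.002502 K/W
R_total = 0.08257 K/W
Q = ΔT / R_total = 76 / 0.08257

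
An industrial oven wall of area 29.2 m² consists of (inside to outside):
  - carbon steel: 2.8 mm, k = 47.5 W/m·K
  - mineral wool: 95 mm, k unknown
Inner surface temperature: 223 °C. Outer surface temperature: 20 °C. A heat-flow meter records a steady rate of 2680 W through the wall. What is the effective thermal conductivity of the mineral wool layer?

k ≈ 0.043 W/(m·K)

Thermal resistances in series:
R_carbon steel = L/(kA) = 0.0028/(47.5×29.2) = 2.019×10^-6 K/W
Sum of known resistances R_other = 2.019×10^-6 K/W
Total R = ΔT/Q = 203/2680 = 0.07575 K/W
R_mineral wool = R_total − R_other = 0.07574 K/W
k = L/(R·A) = 0.095/(0.07574×29.2)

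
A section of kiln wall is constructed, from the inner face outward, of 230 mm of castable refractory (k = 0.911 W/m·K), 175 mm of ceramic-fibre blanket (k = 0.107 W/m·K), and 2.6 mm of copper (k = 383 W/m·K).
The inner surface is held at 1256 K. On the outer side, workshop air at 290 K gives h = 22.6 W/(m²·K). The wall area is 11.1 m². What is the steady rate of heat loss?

Treating each layer as a thermal resistance in series:
R_castable refractory = L/(kA) = 0.23/(0.911×11.1) = 0.02275 K/W
R_ceramic-fibre blanket = L/(kA) = 0.175/(0.107×11.1) = 0.1473 K/W
R_copper = L/(kA) = 0.0026/(383×11.1) = 6.116×10^-7 K/W
R_outer film = 1/(h_o·A) = 1/(22.6×11.1) = 0.003986 K/W
R_total = 0.1741 K/W
Q = ΔT / R_total = 966 / 0.1741

Q ≈ 5550 W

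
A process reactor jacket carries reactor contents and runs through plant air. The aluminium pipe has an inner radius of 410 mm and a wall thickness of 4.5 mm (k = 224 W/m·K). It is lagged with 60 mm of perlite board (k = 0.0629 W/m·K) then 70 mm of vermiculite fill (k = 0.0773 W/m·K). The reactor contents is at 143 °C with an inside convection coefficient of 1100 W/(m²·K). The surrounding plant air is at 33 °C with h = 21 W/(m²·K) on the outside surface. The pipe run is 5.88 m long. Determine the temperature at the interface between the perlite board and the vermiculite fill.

Treating each annulus and film as a series resistance:
R_inner film = 1/(h_i·2πr₁L) = 1/(1100×2π×0.41×5.88) = 6.002×10^-5 K/W
R_aluminium pipe wall = ln(414.5/410)/(2π×224×5.88) = 1.319×10^-6 K/W
R_perlite board = ln(474.5/414.5)/(2π×0.0629×5.88) = 0.05817 K/W
R_vermiculite fill = ln(544.5/474.5)/(2π×0.0773×5.88) = 0.04818 K/W
R_outer film = 1/(h_o·2πr_oL) = 1/(21×2π×0.5445×5.88) = 0.002367 K/W
R_total = 0.1088 K/W
Q = ΔT/R_total = 110/0.1088
Q = 1010 W
T_interface = T_inner − Q·ΣR(inner→interface) = 143 − 1010×0.05824

T ≈ 84.1 °C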